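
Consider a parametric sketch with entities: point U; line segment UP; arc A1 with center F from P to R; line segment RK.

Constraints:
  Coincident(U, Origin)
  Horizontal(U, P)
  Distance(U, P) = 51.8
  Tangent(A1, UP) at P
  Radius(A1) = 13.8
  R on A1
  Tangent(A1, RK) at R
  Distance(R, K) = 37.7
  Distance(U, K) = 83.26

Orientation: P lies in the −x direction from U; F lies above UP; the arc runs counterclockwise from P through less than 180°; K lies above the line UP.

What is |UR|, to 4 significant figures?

47.01

U is at the origin; UP is horizontal with |UP| = 51.8 and P on the −x side, so P = (-51.80, 0.000). The tangent condition forces FP to be normal to UP, so F = P + (0, 13.8) = (-51.80, 13.80). Since FR ⟂ RK (tangency), |FK| = √(13.8² + 37.7²) = 40.15 regardless of where R sits on A1. So K lies on both circle(U, 83.26) and circle(F, 40.15); the above-UP intersection is K = (-65.35, 51.59). R is the foot of the tangent from K: R = (-41.20, 22.64).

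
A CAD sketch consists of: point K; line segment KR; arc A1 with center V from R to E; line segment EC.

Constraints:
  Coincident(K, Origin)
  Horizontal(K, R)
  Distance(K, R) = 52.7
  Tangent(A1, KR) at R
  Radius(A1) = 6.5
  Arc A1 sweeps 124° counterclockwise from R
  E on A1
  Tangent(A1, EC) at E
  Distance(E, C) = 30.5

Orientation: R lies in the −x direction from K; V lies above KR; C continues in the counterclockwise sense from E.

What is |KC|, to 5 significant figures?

73.469

K is at the origin; K and R share the same y with |KR| = 52.7 and R on the −x side, so R = (-52.700, 0.0000). Since A1 is tangent to KR there, VR ⟂ KR, so V = R + (0, 6.5) = (-52.700, 6.5000). On A1, R sits at bearing -90° from V; a 124° counterclockwise sweep puts E at bearing 34°, so E = V + 6.5·(cos 34°, sin 34°) = (-47.311, 10.135). Tangency of A1 to EC means the radius VE is perpendicular to EC, so EC runs along (−sin 34°, cos 34°); with |EC| = 30.5, C = (-64.367, 35.420). Then |KC| = |C − K| = 73.469.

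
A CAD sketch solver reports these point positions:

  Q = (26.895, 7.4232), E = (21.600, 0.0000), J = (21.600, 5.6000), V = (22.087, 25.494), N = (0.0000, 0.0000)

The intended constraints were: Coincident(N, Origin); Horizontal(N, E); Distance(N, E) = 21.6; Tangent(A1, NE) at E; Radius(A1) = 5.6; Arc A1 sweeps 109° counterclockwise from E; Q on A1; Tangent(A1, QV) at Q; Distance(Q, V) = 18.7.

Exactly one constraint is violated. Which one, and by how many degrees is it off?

Tangent(A1, QV) at Q — off by 4.10°.

N = (0.00, 0.00) ✓; N.y = 0.00, E.y = 0.00 ✓; |NE| = 21.60 ✓; ∠(JE, EN) = 90.00° ✓; |JE| = 5.600 ✓; bearing(J→Q) − bearing(J→E) = 109.0° ✓; |JQ| = 5.600 ✓; ∠(JQ, QV) = 94.10° ✗; |QV| = 18.70 ✓.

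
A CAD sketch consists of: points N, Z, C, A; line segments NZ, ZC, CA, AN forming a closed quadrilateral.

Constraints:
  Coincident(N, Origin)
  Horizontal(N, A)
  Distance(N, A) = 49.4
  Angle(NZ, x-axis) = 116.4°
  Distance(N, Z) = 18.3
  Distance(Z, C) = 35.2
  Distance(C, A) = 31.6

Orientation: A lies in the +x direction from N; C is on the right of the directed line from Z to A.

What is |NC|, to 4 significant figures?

19.65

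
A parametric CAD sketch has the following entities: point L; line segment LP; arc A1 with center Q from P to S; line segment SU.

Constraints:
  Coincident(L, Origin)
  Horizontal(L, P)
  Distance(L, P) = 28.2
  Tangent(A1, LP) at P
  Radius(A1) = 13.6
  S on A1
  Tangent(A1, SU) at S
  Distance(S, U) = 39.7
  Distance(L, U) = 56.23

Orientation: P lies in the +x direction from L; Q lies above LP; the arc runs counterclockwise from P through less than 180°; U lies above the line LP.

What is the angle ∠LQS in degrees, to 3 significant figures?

170°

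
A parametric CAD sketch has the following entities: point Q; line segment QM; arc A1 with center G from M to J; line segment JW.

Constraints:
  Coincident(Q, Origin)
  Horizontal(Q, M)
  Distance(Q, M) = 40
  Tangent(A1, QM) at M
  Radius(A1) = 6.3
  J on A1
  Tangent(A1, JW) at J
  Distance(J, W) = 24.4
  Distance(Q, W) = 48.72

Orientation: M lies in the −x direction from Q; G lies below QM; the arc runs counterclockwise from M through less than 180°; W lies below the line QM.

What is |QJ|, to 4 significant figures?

46.68

Q is at the origin; Q and M share the same y with |QM| = 40.0 and M on the −x side, so M = (-40.00, 0.000). Since A1 is tangent to QM there, GM ⟂ QM, so G = M + (0, -6.3) = (-40.00, -6.300). Since GJ ⟂ JW (tangency), |GW| = √(6.3² + 24.4²) = 25.20 regardless of where J sits on A1. So W lies on both circle(Q, 48.72) and circle(G, 25.20); the below-QM intersection is W = (-37.29, -31.35). J is the foot of the tangent from W: J = (-45.90, -8.522).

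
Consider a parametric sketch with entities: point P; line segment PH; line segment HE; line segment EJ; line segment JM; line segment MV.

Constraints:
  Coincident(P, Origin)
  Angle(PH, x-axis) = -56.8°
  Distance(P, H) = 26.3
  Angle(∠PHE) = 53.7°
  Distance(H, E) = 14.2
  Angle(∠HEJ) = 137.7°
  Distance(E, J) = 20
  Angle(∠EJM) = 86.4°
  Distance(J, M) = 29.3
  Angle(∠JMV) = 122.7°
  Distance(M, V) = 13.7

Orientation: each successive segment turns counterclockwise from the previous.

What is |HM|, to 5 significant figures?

34.772

P is at the origin; PH runs at -56.8° with length 26.3, so H = (14.401, -22.007). ∠PHE = 53.7° gives HE at 69.500° from the x-axis; with |HE| = 14.2, E = (19.374, -8.7062). ∠HEJ = 137.7° gives EJ at 111.80° from the x-axis; with |EJ| = 20.0, J = (11.947, 9.8636). ∠EJM = 86.4° gives JM at -154.60° from the x-axis; with |JM| = 29.3, M = (-14.521, -2.7042). Then |HM| = |M − H| = 34.772.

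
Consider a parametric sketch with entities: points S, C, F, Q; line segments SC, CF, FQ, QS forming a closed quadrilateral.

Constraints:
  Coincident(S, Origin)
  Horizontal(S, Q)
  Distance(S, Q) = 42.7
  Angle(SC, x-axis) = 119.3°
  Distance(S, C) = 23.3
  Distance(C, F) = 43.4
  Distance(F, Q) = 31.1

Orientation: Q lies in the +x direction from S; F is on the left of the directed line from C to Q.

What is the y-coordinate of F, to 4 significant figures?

28.87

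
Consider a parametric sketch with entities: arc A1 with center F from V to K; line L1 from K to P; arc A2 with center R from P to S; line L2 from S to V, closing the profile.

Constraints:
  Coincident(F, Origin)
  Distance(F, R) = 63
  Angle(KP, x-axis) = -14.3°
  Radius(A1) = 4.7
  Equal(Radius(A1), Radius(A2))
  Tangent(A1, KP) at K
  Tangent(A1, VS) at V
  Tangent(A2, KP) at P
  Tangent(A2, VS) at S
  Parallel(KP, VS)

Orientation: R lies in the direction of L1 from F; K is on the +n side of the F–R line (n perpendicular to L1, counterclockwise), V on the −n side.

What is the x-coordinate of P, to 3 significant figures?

62.2

The slot axis is L1's direction at -14.3°, so u = (cos -14.3°, sin -14.3°) = (0.969, -0.247) and n = (−sin -14.3°, cos -14.3°) = (0.247, 0.969). F is at the origin and R lies 63.0 along u from F, so R = 63.0·u = (61.0, -15.6). Tangency of A1 to both parallel lines with radius 4.7 puts K and V at F ± 4.7·n: K = (1.16, 4.55), V = (-1.16, -4.55). Equal radii place P and S the same way about R: P = R + 4.7·n = (62.2, -11.0), S = R − 4.7·n = (59.9, -20.1). So P.x = 62.2.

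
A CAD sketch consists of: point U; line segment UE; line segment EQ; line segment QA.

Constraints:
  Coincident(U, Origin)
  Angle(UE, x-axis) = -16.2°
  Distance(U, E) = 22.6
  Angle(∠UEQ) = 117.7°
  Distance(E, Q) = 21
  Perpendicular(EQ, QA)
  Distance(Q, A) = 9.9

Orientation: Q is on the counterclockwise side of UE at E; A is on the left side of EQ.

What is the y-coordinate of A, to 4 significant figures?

15.69

U is at the origin; UE runs at -16.2° with length 22.6, so E = 22.6·(cos -16.2°, sin -16.2°) = (21.70, -6.305). ∠UEQ = 117.7°, so EQ runs at -16.2° + (180° − 117.7°) = 46.10° from the x-axis; with |EQ| = 21.0, Q = E + 21.0·(cos 46.10°, sin 46.10°) = (36.26, 8.826). EQ ⟂ QA; with |QA| = 9.9 on the left of EQ, A = Q + 9.9·(-0.7206, 0.6934) = (29.13, 15.69). So A.y = 15.69.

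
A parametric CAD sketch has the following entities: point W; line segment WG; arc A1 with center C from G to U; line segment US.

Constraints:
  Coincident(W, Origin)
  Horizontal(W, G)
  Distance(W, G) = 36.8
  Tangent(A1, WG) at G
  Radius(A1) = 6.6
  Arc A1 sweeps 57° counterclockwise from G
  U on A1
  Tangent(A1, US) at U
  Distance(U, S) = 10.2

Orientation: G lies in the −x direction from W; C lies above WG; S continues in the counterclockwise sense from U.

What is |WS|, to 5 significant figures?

28.189

On A1, G sits at bearing -90° from C; a 57° counterclockwise sweep puts U at bearing -33°, so U = C + 6.6·(cos -33°, sin -33°) = (-31.265, 3.0054). Since A1 is tangent to US there, CU ⟂ US, so US runs along (−sin -33°, cos -33°); with |US| = 10.2, S = (-25.709, 11.560). Then |WS| = |S − W| = 28.189.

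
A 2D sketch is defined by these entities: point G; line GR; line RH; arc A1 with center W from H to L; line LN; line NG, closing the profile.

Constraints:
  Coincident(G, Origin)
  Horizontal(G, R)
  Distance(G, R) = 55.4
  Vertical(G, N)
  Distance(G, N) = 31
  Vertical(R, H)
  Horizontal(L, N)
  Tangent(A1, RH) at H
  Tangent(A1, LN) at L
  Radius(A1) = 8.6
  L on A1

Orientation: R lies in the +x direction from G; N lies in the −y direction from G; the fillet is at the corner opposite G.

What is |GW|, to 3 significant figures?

51.9

GN is vertical with |GN| = 31.0 and N on the −y side, so N = (0.00, -31.0). The virtual corner opposite G is at (55.4, -31.0). Since A1 is tangent to RH there, WH ⟂ RH and tangency of A1 to LN means the radius WL is perpendicular to LN, with radius 8.6, so the center W sits 8.6 in from both sides at W = (46.8, -22.4). Then |GW| = |W − G| = 51.9.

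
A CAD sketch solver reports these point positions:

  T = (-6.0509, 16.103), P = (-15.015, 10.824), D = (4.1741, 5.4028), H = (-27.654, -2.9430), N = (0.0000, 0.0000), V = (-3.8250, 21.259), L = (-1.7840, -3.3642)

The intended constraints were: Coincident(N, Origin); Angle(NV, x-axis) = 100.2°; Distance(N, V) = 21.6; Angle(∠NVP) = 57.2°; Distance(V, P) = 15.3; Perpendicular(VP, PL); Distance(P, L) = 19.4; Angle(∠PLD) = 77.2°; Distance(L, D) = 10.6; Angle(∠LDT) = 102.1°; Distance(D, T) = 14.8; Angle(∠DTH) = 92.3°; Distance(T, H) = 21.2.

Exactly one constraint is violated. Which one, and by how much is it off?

Distance(T, H) = 21.2 — off by 7.60.

N = (0.00, 0.00) ✓; NV at 100.2° ✓; |NV| = 21.60 ✓; ∠NVP = 57.20° ✓; |VP| = 15.30 ✓; ∠(VP, PL) = 90.00° ✓; |PL| = 19.40 ✓; ∠PLD = 77.20° ✓; |LD| = 10.60 ✓; ∠LDT = 102.1° ✓; |DT| = 14.80 ✓; ∠DTH = 92.30° ✓; |TH| = 28.80 ✗.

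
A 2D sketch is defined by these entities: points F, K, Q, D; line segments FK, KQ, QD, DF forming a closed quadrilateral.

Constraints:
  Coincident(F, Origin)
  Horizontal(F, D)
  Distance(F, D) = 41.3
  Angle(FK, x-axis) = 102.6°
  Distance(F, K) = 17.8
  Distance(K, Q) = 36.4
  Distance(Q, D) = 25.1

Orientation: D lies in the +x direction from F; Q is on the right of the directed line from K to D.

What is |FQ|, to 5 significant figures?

21.826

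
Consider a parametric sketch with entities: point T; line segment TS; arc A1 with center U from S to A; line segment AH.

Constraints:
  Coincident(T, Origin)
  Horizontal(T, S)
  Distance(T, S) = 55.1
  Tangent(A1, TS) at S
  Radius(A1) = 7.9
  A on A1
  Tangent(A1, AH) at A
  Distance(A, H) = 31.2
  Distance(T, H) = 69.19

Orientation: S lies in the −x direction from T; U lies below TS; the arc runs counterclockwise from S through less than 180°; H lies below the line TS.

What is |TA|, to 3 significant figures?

63.5

Checks: T.y = 0.00, S.y = 0.00 ✓; ∠(US, ST) = 90.00° ✓; |US| = 7.900 ✓; |UA| = 7.900 ✓; ∠(UA, AH) = 90.00° ✓; |AH| = 31.20 ✓; |TH| = 69.19 ✓.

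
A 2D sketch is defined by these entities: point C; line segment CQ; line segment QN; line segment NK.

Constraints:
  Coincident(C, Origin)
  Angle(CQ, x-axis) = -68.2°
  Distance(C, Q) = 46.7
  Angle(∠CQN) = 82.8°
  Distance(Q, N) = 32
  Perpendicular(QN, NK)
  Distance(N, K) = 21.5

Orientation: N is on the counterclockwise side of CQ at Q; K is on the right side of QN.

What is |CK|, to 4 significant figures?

72.70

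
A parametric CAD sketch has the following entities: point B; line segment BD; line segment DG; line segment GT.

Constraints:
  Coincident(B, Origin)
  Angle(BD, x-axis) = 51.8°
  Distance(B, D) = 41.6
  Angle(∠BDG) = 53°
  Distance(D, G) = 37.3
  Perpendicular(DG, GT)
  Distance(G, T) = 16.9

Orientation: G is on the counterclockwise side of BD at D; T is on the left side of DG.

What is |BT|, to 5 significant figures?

20.417

B is at the origin; BD runs at 51.8° with length 41.6, so D = 41.6·(cos 51.8°, sin 51.8°) = (25.726, 32.692). ∠BDG = 53.0°, so DG runs at 51.8° + (180° − 53.0°) = 178.80° from the x-axis; with |DG| = 37.3, G = D + 37.3·(cos 178.80°, sin 178.80°) = (-11.566, 33.473). DG is perpendicular to GT; with |GT| = 16.9 on the left of DG, T = G + 16.9·(-0.020942, -0.99978) = (-11.920, 16.577). Then |BT| = |T − B| = 20.417.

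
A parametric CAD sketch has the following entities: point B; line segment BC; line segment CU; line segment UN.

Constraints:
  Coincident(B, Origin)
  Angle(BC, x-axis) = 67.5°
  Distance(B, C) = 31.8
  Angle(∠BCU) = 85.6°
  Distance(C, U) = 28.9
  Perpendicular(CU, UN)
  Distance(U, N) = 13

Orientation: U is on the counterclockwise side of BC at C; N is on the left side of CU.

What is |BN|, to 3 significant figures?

32.4

B is at the origin; BC runs at 67.5° with length 31.8, so C = 31.8·(cos 67.5°, sin 67.5°) = (12.2, 29.4). ∠BCU = 85.6°, so CU runs at 67.5° + (180° − 85.6°) = 162° from the x-axis; with |CU| = 28.9, U = C + 28.9·(cos 162°, sin 162°) = (-15.3, 38.4). The perpendicularity gives UN at right angles to CU; with |UN| = 13.0 on the left of CU, N = U + 13.0·(-0.311, -0.951) = (-19.3, 26.0). Then |BN| = |N − B| = 32.4.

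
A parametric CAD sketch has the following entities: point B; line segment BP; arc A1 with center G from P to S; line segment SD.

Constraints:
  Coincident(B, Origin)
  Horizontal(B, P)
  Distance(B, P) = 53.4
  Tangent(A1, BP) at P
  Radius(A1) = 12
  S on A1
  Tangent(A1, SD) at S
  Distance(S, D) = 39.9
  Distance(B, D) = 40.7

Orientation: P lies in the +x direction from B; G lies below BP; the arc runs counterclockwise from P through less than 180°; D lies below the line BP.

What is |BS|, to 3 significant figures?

44.2

Checks: |BP| = 53.40 ✓; |GS| = 12.00 ✓; ∠(GS, SD) = 90.00° ✓; |SD| = 39.90 ✓; |BD| = 40.70 ✓.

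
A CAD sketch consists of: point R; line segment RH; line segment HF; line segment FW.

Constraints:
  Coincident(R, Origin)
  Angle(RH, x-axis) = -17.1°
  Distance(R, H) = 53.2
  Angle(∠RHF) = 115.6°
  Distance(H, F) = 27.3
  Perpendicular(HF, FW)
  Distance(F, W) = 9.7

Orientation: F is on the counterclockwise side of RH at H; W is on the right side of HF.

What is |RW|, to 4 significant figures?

76.52

R is at the origin; RH runs at -17.1° with length 53.2, so H = 53.2·(cos -17.1°, sin -17.1°) = (50.85, -15.64). ∠RHF = 115.6°, so HF runs at -17.1° + (180° − 115.6°) = 47.30° from the x-axis; with |HF| = 27.3, F = H + 27.3·(cos 47.30°, sin 47.30°) = (69.36, 4.420). HF is perpendicular to FW; with |FW| = 9.7 on the right of HF, W = F + 9.7·(0.7349, -0.6782) = (76.49, -2.158). Then |RW| = |W − R| = 76.52.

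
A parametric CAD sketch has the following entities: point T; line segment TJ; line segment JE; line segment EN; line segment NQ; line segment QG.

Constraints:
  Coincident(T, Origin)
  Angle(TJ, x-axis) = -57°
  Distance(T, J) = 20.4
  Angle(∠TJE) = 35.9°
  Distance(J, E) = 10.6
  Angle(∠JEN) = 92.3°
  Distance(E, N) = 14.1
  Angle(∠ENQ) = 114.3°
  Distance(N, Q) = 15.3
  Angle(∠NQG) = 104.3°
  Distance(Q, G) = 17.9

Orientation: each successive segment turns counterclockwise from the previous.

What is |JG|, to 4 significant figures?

16.05

T is at the origin; TJ runs at -57.0° with length 20.4, so J = (11.11, -17.11). ∠TJE = 35.9° gives JE at 87.10° from the x-axis; with |JE| = 10.6, E = (11.65, -6.522). ∠JEN = 92.3° gives EN at 174.8° from the x-axis; with |EN| = 14.1, N = (-2.395, -5.245). ∠ENQ = 114.3° gives NQ at -119.5° from the x-axis; with |NQ| = 15.3, Q = (-9.929, -18.56). ∠NQG = 104.3° gives QG at -43.80° from the x-axis; with |QG| = 17.9, G = (2.990, -30.95). Then |JG| = |G − J| = 16.05.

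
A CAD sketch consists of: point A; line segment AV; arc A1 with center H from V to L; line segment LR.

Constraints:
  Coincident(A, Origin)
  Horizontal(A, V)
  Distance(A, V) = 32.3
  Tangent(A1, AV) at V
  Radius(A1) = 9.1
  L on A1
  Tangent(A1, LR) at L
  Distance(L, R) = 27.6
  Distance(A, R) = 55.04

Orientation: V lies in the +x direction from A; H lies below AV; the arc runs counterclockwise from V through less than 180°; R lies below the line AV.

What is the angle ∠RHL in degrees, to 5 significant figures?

71.752°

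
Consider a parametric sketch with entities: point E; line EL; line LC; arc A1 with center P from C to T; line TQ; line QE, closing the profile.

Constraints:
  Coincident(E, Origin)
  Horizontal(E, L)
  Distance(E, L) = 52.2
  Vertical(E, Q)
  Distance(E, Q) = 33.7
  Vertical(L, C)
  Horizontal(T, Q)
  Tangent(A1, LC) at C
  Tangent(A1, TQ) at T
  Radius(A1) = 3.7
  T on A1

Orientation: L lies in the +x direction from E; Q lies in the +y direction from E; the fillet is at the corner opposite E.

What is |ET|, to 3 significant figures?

59.1

E is at the origin; EL is horizontal with |EL| = 52.2 and L on the +x side, so L = (52.2, 0.00). EQ is vertical with |EQ| = 33.7 and Q on the +y side, so Q = (0.00, 33.7). The virtual corner opposite E is at (52.2, 33.7). Tangency of A1 to LC means the radius PC is perpendicular to LC and since A1 is tangent to TQ there, PT ⟂ TQ, with radius 3.7, so the center P sits 3.7 in from both sides at P = (48.5, 30.0). That places the tangent points at C = (52.2, 30.0) on LC and T = (48.5, 33.7) on TQ. Then |ET| = |T − E| = 59.1.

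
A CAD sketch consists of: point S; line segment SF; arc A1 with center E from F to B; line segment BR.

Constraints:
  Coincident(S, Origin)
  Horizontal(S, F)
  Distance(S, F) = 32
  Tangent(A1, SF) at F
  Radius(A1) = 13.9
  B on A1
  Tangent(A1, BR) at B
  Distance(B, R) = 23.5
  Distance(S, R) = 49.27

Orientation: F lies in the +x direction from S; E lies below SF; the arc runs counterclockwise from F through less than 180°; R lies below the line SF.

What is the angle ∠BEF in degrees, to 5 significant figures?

111.25°

S is at the origin; SF is horizontal with |SF| = 32.0 and F on the +x side, so F = (32.000, 0.0000). Tangency of A1 to SF means the radius EF is perpendicular to SF, so E = F + (0, -13.9) = (32.000, -13.900). Since EB ⟂ BR (tangency), |ER| = √(13.9² + 23.5²) = 27.303 regardless of where B sits on A1. So R lies on both circle(S, 49.27) and circle(E, 27.303); the below-SF intersection is R = (27.561, -40.840). B is the foot of the tangent from R: B = (19.045, -18.937).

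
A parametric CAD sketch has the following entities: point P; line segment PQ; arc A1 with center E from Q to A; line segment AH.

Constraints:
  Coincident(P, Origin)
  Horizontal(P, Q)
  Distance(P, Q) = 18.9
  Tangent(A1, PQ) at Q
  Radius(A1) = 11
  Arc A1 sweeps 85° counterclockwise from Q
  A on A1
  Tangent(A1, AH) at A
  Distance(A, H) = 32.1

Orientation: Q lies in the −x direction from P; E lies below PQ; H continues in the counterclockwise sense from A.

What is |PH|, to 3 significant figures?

53.2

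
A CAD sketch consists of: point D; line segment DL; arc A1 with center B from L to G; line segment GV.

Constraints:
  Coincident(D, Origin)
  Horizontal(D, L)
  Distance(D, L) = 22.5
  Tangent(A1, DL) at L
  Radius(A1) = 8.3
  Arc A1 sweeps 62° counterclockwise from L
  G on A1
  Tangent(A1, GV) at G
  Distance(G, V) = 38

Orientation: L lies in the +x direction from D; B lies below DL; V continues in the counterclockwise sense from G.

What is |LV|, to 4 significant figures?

45.54

On A1, L sits at bearing 90° from B; a 62° counterclockwise sweep puts G at bearing 152°, so G = B + 8.3·(cos 152°, sin 152°) = (15.17, -4.403). Tangency of A1 to GV means the radius BG is perpendicular to GV, so GV runs along (−sin 152°, cos 152°); with |GV| = 38.0, V = (-2.668, -37.96). Then |LV| = |V − L| = 45.54.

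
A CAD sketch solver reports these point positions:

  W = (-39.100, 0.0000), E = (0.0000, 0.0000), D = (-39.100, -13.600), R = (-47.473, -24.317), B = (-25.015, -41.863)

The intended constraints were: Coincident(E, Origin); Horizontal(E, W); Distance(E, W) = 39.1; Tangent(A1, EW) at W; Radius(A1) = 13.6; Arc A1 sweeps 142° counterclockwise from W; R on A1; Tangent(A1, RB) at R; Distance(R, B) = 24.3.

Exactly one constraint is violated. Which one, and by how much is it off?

Distance(R, B) = 24.3 — off by 4.20.

E = (0.00, 0.00) ✓; E.y = 0.00, W.y = 0.00 ✓; |EW| = 39.10 ✓; ∠(DW, WE) = 90.00° ✓; |DW| = 13.60 ✓; bearing(D→R) − bearing(D→W) = 142.0° ✓; |DR| = 13.60 ✓; ∠(DR, RB) = 90.00° ✓; |RB| = 28.50 ✗.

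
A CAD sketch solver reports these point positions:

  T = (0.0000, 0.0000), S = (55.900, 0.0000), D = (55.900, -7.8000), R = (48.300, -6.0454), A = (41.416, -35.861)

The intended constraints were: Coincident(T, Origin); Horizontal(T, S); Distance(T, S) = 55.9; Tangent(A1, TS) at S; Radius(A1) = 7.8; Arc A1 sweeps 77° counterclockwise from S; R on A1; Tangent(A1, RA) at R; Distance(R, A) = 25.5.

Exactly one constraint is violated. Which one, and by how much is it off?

Distance(R, A) = 25.5 — off by 5.10.

T = (0.00, 0.00) ✓; T.y = 0.00, S.y = 0.00 ✓; |TS| = 55.90 ✓; ∠(DS, ST) = 90.00° ✓; |DS| = 7.800 ✓; bearing(D→R) − bearing(D→S) = 77.00° ✓; |DR| = 7.800 ✓; ∠(DR, RA) = 90.00° ✓; |RA| = 30.60 ✗.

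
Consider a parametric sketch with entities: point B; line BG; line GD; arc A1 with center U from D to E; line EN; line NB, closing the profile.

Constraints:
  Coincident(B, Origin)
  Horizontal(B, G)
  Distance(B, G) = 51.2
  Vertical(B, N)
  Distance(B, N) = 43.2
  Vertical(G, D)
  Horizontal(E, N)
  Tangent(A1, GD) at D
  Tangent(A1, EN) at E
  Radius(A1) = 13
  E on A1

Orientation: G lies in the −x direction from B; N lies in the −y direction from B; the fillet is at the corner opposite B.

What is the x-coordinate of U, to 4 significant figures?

-38.20

B and N share the same x with |BN| = 43.2 and N on the −y side, so N = (0.000, -43.20). The virtual corner opposite B is at (-51.20, -43.20). A1 meets GD tangentially, so UD is at right angles to GD and A1 meets EN tangentially, so UE is at right angles to EN, with radius 13.0, so the center U sits 13.0 in from both sides at U = (-38.20, -30.20). So U.x = -38.20.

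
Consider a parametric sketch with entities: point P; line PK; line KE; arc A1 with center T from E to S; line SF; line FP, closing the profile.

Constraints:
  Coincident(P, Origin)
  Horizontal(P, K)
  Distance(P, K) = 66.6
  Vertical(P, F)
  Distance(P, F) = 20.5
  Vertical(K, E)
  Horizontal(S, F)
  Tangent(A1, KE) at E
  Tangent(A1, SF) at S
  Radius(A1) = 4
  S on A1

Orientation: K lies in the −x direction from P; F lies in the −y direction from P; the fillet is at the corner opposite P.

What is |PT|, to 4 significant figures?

64.74

P is at the origin; PK is horizontal with |PK| = 66.6 and K on the −x side, so K = (-66.60, 0.000). PF is vertical with |PF| = 20.5 and F on the −y side, so F = (0.000, -20.50). The virtual corner opposite P is at (-66.60, -20.50). A1 meets KE tangentially, so TE is at right angles to KE and since A1 is tangent to SF there, TS ⟂ SF, with radius 4.0, so the center T sits 4.0 in from both sides at T = (-62.60, -16.50). Then |PT| = |T − P| = 64.74.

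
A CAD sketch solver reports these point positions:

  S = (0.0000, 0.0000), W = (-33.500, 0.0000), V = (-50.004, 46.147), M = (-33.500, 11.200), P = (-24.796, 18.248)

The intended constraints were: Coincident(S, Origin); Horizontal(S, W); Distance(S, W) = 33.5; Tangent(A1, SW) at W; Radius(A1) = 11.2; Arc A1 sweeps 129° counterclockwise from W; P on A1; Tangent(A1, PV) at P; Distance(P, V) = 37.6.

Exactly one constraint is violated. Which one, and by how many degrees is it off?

Tangent(A1, PV) at P — off by 3.10°.

S = (0.00, 0.00) ✓; S.y = 0.00, W.y = 0.00 ✓; |SW| = 33.50 ✓; ∠(MW, WS) = 90.00° ✓; |MW| = 11.20 ✓; bearing(M→P) − bearing(M→W) = 129.0° ✓; |MP| = 11.20 ✓; ∠(MP, PV) = 86.90° ✗; |PV| = 37.60 ✓.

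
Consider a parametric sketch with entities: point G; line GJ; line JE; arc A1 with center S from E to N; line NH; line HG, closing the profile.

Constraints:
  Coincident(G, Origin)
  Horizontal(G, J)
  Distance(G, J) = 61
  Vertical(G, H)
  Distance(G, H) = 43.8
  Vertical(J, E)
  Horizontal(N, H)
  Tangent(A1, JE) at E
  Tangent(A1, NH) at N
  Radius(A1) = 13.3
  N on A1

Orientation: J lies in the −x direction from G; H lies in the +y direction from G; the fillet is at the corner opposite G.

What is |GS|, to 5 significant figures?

56.617

G is at the origin; G and J share the same y with |GJ| = 61.0 and J on the −x side, so J = (-61.000, 0.0000). G and H share the same x with |GH| = 43.8 and H on the +y side, so H = (0.0000, 43.800). The virtual corner opposite G is at (-61.000, 43.800). A1 meets JE tangentially, so SE is at right angles to JE and tangency of A1 to NH means the radius SN is perpendicular to NH, with radius 13.3, so the center S sits 13.3 in from both sides at S = (-47.700, 30.500). Then |GS| = |S − G| = 56.617.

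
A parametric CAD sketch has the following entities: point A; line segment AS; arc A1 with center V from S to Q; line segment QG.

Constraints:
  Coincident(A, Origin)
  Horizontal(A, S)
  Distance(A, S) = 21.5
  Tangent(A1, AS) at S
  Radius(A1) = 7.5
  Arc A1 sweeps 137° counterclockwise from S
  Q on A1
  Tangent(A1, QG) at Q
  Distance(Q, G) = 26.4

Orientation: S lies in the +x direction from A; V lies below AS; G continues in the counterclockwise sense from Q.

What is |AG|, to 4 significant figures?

47.27

A is at the origin; A and S share the same y with |AS| = 21.5 and S on the +x side, so S = (21.50, 0.000). The tangent condition forces VS to be normal to AS, so V = S + (0, -7.5) = (21.50, -7.500). On A1, S sits at bearing 90° from V; a 137° counterclockwise sweep puts Q at bearing 227°, so Q = V + 7.5·(cos 227°, sin 227°) = (16.39, -12.99). The tangent condition forces VQ to be normal to QG, so QG runs along (−sin 227°, cos 227°); with |QG| = 26.4, G = (35.69, -30.99). Then |AG| = |G − A| = 47.27.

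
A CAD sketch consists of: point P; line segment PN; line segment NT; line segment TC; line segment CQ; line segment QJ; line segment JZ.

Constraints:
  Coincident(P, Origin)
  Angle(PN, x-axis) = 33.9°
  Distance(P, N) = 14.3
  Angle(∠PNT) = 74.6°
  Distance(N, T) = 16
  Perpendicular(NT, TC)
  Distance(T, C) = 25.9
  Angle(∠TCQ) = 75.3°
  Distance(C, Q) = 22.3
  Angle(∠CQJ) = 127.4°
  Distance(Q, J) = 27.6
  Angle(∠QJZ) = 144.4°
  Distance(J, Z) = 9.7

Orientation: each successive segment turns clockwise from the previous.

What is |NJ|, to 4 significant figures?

17.04

P is at the origin; PN runs at 33.9° with length 14.3, so N = (11.87, 7.976). ∠PNT = 74.6° gives NT at -71.50° from the x-axis; with |NT| = 16.0, T = (16.95, -7.197). The perpendicularity gives TC at right angles to NT, so TC runs at -161.5°; with |TC| = 25.9, C = (-7.616, -15.42). ∠TCQ = 75.3° gives CQ at 93.80° from the x-axis; with |CQ| = 22.3, Q = (-9.093, 6.835). ∠CQJ = 127.4° gives QJ at 41.20° from the x-axis; with |QJ| = 27.6, J = (11.67, 25.02). Then |NJ| = |J − N| = 17.04.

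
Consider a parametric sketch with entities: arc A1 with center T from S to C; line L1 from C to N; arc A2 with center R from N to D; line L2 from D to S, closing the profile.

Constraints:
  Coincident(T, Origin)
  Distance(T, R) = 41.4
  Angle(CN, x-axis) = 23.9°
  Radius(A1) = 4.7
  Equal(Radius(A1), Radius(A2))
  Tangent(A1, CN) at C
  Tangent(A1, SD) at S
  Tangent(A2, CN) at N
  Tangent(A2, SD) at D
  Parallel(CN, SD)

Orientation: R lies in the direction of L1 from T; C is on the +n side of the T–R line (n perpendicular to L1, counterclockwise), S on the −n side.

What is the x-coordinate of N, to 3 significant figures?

35.9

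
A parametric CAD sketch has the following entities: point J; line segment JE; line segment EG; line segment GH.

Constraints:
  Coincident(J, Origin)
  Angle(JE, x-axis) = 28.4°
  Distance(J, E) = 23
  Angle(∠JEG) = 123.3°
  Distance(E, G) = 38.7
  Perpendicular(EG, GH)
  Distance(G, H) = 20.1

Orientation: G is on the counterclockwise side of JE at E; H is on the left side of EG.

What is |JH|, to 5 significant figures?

51.335

J is at the origin; JE runs at 28.4° with length 23.0, so E = 23.0·(cos 28.4°, sin 28.4°) = (20.232, 10.939). ∠JEG = 123.3°, so EG runs at 28.4° + (180° − 123.3°) = 85.100° from the x-axis; with |EG| = 38.7, G = E + 38.7·(cos 85.100°, sin 85.100°) = (23.538, 49.498). The perpendicularity gives GH at right angles to EG; with |GH| = 20.1 on the left of EG, H = G + 20.1·(-0.99635, 0.085417) = (3.5110, 51.215). Then |JH| = |H − J| = 51.335.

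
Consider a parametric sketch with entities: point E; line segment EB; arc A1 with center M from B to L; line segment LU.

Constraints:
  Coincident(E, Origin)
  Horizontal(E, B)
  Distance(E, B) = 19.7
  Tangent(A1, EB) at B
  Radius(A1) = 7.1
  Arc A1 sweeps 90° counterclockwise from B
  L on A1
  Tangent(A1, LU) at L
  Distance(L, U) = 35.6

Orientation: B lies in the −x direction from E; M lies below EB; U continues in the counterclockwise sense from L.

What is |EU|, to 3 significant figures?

50.4

E is at the origin; E and B share the same y with |EB| = 19.7 and B on the −x side, so B = (-19.7, 0.00). Tangency of A1 to EB means the radius MB is perpendicular to EB, so M = B + (0, -7.1) = (-19.7, -7.10). On A1, B sits at bearing 90° from M; a 90° counterclockwise sweep puts L at bearing 180°, so L = M + 7.1·(cos 180°, sin 180°) = (-26.8, -7.10). Tangency of A1 to LU means the radius ML is perpendicular to LU, so LU runs along (−sin 180°, cos 180°); with |LU| = 35.6, U = (-26.8, -42.7). Then |EU| = |U − E| = 50.4.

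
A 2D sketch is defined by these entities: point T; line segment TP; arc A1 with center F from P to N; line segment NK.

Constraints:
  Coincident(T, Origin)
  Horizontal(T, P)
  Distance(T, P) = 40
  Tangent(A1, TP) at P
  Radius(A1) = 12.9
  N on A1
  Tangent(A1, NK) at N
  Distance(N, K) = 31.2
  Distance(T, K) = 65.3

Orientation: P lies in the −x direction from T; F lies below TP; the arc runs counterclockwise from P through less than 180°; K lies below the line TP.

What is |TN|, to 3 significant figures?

54.9

Checks: |FN| = 12.90 ✓; ∠(FN, NK) = 90.00° ✓; |NK| = 31.20 ✓; |TK| = 65.30 ✓.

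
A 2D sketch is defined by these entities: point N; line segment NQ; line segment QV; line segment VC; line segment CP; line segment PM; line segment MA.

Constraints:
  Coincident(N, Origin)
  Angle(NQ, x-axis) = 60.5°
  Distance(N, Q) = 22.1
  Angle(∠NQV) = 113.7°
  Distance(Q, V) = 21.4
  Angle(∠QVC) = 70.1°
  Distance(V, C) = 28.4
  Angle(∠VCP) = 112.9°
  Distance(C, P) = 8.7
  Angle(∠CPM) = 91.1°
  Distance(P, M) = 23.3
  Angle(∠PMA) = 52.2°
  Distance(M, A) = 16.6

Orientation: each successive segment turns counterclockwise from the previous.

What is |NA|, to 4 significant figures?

25.10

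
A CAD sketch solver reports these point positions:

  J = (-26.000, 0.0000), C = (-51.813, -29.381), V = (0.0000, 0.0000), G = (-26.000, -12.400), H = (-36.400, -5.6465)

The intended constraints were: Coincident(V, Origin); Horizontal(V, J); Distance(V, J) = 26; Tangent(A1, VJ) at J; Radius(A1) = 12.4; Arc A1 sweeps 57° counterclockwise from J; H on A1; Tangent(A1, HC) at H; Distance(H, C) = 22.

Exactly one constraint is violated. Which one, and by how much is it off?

Distance(H, C) = 22 — off by 6.30.

V = (0.00, 0.00) ✓; V.y = 0.00, J.y = 0.00 ✓; |VJ| = 26.00 ✓; ∠(GJ, JV) = 90.00° ✓; |GJ| = 12.40 ✓; bearing(G→H) − bearing(G→J) = 57.00° ✓; |GH| = 12.40 ✓; ∠(GH, HC) = 90.00° ✓; |HC| = 28.30 ✗.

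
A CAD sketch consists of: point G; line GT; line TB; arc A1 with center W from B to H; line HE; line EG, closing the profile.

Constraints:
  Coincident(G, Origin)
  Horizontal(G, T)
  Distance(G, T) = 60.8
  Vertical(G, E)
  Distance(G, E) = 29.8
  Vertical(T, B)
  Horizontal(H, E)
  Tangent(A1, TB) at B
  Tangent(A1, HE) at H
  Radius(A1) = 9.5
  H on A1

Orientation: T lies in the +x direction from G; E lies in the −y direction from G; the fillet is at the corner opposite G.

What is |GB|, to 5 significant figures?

64.099

The virtual corner opposite G is at (60.800, -29.800). A1 meets TB tangentially, so WB is at right angles to TB and A1 meets HE tangentially, so WH is at right angles to HE, with radius 9.5, so the center W sits 9.5 in from both sides at W = (51.300, -20.300). That places the tangent points at B = (60.800, -20.300) on TB and H = (51.300, -29.800) on HE. Then |GB| = |B − G| = 64.099.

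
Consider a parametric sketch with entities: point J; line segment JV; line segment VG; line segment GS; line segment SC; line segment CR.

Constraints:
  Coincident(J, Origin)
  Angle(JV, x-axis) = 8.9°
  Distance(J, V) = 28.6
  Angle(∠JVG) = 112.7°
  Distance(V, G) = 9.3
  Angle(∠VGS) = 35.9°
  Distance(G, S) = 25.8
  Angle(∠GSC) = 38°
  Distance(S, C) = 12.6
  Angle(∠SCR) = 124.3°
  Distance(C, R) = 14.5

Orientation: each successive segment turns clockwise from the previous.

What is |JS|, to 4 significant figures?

11.27

J is at the origin; JV runs at 8.9° with length 28.6, so V = (28.26, 4.425). ∠JVG = 112.7° gives VG at -58.40° from the x-axis; with |VG| = 9.3, G = (33.13, -3.496). ∠VGS = 35.9° gives GS at 157.5° from the x-axis; with |GS| = 25.8, S = (9.293, 6.377). Then |JS| = |S − J| = 11.27.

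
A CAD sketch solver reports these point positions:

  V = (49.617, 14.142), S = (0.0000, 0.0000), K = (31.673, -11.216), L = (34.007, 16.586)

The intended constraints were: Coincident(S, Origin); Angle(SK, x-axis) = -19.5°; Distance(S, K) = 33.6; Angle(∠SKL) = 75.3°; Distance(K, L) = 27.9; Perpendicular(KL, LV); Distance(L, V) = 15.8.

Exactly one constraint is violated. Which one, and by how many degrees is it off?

Perpendicular(KL, LV) — off by 4.10°.

S = (0.00, 0.00) ✓; SK at -19.50° ✓; |SK| = 33.60 ✓; ∠SKL = 75.30° ✓; |KL| = 27.90 ✓; ∠(KL, LV) = 94.10° ✗; |LV| = 15.80 ✓.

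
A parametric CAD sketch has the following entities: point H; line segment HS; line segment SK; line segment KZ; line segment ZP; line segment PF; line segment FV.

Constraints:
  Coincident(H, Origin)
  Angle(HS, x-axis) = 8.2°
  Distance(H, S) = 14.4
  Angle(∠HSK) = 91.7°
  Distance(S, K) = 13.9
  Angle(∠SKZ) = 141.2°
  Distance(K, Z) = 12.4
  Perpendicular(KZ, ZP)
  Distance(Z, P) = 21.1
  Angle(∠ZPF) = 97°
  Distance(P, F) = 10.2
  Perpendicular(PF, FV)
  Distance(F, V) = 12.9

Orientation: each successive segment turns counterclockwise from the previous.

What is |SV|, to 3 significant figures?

11.6

H is at the origin; HS runs at 8.2° with length 14.4, so S = (14.3, 2.05). ∠HSK = 91.7° gives SK at 96.5° from the x-axis; with |SK| = 13.9, K = (12.7, 15.9). ∠SKZ = 141.2° gives KZ at 135° from the x-axis; with |KZ| = 12.4, Z = (3.87, 24.6). KZ is perpendicular to ZP, so ZP runs at -135°; with |ZP| = 21.1, P = (-11.0, 9.59). ∠ZPF = 97.0° gives PF at -51.7° from the x-axis; with |PF| = 10.2, F = (-4.65, 1.58). PF ⟂ FV, so FV runs at 38.3°; with |FV| = 12.9, V = (5.47, 9.58). Then |SV| = |V − S| = 11.6.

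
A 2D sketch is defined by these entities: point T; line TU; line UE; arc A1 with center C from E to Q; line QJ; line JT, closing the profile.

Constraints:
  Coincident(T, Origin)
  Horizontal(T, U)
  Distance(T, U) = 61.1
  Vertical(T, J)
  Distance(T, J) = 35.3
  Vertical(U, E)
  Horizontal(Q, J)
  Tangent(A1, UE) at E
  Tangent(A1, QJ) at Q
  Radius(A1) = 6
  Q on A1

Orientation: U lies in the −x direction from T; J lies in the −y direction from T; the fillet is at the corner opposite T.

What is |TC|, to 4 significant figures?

62.41

T is at the origin; TU is horizontal with |TU| = 61.1 and U on the −x side, so U = (-61.10, 0.000). TJ is vertical with |TJ| = 35.3 and J on the −y side, so J = (0.000, -35.30). The virtual corner opposite T is at (-61.10, -35.30). Since A1 is tangent to UE there, CE ⟂ UE and the tangent condition forces CQ to be normal to QJ, with radius 6.0, so the center C sits 6.0 in from both sides at C = (-55.10, -29.30). Then |TC| = |C − T| = 62.41.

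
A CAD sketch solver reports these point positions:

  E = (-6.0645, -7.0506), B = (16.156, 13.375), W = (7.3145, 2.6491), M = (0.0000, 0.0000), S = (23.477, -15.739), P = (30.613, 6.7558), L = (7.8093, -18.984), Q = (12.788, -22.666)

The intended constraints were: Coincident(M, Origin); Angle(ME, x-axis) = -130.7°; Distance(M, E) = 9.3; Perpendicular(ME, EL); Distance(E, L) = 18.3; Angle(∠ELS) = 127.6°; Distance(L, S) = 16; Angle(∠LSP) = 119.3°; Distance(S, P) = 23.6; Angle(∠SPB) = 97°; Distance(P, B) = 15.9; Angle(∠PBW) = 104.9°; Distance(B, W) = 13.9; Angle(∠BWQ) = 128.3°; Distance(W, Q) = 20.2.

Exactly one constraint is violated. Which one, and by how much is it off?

Distance(W, Q) = 20.2 — off by 5.70.

M = (0.00, 0.00) ✓; ME at -130.7° ✓; |ME| = 9.300 ✓; ∠(ME, EL) = 90.00° ✓; |EL| = 18.30 ✓; ∠ELS = 127.6° ✓; |LS| = 16.00 ✓; ∠LSP = 119.3° ✓; |SP| = 23.60 ✓; ∠SPB = 97.00° ✓; |PB| = 15.90 ✓; ∠PBW = 104.9° ✓; |BW| = 13.90 ✓; ∠BWQ = 128.3° ✓; |WQ| = 25.90 ✗.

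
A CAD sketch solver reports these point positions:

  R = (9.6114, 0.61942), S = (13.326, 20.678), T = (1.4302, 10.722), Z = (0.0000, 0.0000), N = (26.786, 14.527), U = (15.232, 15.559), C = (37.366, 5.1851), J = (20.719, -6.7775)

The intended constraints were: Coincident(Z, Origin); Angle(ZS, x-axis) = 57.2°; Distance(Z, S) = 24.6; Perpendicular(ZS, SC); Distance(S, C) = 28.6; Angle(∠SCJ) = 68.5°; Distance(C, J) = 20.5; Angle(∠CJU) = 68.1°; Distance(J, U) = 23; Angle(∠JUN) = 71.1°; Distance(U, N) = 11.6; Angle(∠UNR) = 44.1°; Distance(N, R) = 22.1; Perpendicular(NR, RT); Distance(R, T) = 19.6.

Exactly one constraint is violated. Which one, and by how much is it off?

Distance(R, T) = 19.6 — off by 6.60.

Z = (0.00, 0.00) ✓; ZS at 57.20° ✓; |ZS| = 24.60 ✓; ∠(ZS, SC) = 90.00° ✓; |SC| = 28.60 ✓; ∠SCJ = 68.50° ✓; |CJ| = 20.50 ✓; ∠CJU = 68.10° ✓; |JU| = 23.00 ✓; ∠JUN = 71.09° ✓; |UN| = 11.60 ✓; ∠UNR = 44.10° ✓; |NR| = 22.10 ✓; ∠(NR, RT) = 90.00° ✓; |RT| = 13.00 ✗.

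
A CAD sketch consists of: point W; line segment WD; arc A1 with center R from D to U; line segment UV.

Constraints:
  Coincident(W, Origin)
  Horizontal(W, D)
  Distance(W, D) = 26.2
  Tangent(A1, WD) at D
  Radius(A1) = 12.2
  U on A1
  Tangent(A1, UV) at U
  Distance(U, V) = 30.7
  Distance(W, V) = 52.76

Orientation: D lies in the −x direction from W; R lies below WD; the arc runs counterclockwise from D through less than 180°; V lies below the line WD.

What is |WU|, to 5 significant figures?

41.069

Checks: |RU| = 12.20 ✓; ∠(RU, UV) = 90.00° ✓; |UV| = 30.70 ✓; |WV| = 52.76 ✓.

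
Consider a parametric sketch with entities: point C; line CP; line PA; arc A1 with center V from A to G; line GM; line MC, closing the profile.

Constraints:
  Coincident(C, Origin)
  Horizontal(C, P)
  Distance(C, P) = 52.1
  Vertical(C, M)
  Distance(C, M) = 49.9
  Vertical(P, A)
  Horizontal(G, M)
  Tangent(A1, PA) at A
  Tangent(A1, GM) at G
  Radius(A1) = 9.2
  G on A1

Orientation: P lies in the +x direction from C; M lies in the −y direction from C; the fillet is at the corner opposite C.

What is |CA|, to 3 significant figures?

66.1

C is at the origin; CP is horizontal with |CP| = 52.1 and P on the +x side, so P = (52.1, 0.00). C and M share the same x with |CM| = 49.9 and M on the −y side, so M = (0.00, -49.9). The virtual corner opposite C is at (52.1, -49.9). A1 meets PA tangentially, so VA is at right angles to PA and tangency of A1 to GM means the radius VG is perpendicular to GM, with radius 9.2, so the center V sits 9.2 in from both sides at V = (42.9, -40.7). That places the tangent points at A = (52.1, -40.7) on PA and G = (42.9, -49.9) on GM. Then |CA| = |A − C| = 66.1.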